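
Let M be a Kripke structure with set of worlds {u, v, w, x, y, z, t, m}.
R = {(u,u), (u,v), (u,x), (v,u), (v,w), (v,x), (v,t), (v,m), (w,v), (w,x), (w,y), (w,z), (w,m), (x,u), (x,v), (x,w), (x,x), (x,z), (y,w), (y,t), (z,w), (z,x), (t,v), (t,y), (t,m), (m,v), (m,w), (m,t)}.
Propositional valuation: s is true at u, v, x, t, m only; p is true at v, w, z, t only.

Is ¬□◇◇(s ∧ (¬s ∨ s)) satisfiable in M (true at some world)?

Let φ = ¬□◇◇(s ∧ (¬s ∨ s)). Evaluate φ at each world:
  u (successors {u, v, x}): φ is false.
  v (successors {u, w, x, t, m}): φ is false.
  w (successors {v, x, y, z, m}): φ is false.
  x (successors {u, v, w, x, z}): φ is false.
  y (successors {w, t}): φ is false.
  z (successors {w, x}): φ is false.
  t (successors {v, y, m}): φ is false.
  m (successors {v, w, t}): φ is false.
For instance, at z:
  At z: □◇◇(s ∧ (¬s ∨ s)) is true, so ¬□◇◇(s ∧ (¬s ∨ s)) is false.
    At z: □◇◇(s ∧ (¬s ∨ s)) requires ◇◇(s ∧ (¬s ∨ s)) at every successor {w, x}.
      At w: ◇◇(s ∧ (¬s ∨ s)) is true.
      At x: ◇◇(s ∧ (¬s ∨ s)) is true.
    So □◇◇(s ∧ (¬s ∨ s)) is true at z.

No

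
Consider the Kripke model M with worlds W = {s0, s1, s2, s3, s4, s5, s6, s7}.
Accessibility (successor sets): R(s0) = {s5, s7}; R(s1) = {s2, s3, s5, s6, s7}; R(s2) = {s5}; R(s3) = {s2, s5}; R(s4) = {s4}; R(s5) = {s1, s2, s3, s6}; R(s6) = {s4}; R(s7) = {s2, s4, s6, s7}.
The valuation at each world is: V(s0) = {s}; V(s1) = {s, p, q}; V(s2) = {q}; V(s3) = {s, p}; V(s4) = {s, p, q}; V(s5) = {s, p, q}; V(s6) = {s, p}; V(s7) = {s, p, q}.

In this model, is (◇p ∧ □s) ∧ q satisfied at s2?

Yes

At s2: ◇p ∧ □s is true, q is true, so (◇p ∧ □s) ∧ q is true.
  At s2: ◇p is true, □s is true, so ◇p ∧ □s is true.
    At s2: ◇p requires p at some successor in {s5}.
      p holds at s5, so ◇p is true at s2.
    At s2: □s requires s at every successor {s5}.
      At s5: s is true.
    So □s is true at s2.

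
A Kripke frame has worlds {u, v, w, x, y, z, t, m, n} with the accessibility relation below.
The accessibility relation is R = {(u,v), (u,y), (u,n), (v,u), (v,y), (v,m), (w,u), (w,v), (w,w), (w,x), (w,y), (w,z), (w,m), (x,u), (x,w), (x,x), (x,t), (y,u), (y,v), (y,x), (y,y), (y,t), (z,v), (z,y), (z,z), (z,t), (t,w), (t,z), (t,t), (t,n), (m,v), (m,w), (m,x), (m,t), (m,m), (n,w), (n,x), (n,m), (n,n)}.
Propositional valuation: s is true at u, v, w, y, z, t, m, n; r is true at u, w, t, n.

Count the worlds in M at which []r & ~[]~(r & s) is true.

Recall that []ψ holds at a world iff ψ holds at every accessible world, and <>ψ holds iff ψ holds at some accessible world.
Let φ = []r & ~[]~(r & s). Evaluate φ at each world:
  u (successors {v, y, n}): φ is false.
  v (successors {u, y, m}): φ is false.
  w (successors {u, v, w, x, y, z, m}): φ is false.
  x (successors {u, w, x, t}): φ is false.
  y (successors {u, v, x, y, t}): φ is false.
  z (successors {v, y, z, t}): φ is false.
  t (successors {w, z, t, n}): φ is false.
  m (successors {v, w, x, t, m}): φ is false.
  n (successors {w, x, m, n}): φ is false.
For instance, at z:
  At z: []r is false, ~[]~(r & s) is true, so []r & ~[]~(r & s) is false.
    At z: []r requires r at every successor {v, y, z, t}.
      r fails at v, so []r is false at z.
    At z: []~(r & s) is false, so ~[]~(r & s) is true.
      At z: []~(r & s) requires ~(r & s) at every successor {v, y, z, t}.
        ~(r & s) fails at t, so []~(r & s) is false at z.
Satisfying worlds: none.

0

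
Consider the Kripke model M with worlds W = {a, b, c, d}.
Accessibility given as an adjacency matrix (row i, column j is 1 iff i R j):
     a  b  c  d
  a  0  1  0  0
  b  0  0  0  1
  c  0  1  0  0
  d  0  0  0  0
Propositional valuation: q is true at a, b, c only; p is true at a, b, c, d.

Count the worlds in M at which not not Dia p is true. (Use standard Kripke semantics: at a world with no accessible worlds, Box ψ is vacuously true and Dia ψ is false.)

Let φ = not not Dia p. Evaluate φ at each world:
  a (successors {b}): φ is true.
  b (successors {d}): φ is true.
  c (successors {b}): φ is true.
  d (successors ∅): φ is false.
For instance, at b:
  At b: not Dia p is false, so not not Dia p is true.
    At b: Dia p is true, so not Dia p is false.
      At b: Dia p requires p at some successor in {d}.
        p holds at d, so Dia p is true at b.
Satisfying worlds: {a, b, c}

3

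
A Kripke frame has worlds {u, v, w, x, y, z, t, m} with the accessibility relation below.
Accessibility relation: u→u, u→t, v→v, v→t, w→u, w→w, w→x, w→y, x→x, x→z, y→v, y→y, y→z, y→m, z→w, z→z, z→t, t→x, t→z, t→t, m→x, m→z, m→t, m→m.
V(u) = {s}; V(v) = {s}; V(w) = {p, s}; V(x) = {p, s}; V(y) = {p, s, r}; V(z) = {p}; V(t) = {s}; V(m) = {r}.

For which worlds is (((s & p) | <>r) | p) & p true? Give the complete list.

Recall that <>ψ holds at a world iff ψ holds at some accessible world.
Let φ = (((s & p) | <>r) | p) & p. Evaluate φ at each world:
  u (successors {u, t}): φ is false.
  v (successors {v, t}): φ is false.
  w (successors {u, w, x, y}): φ is true.
  x (successors {x, z}): φ is true.
  y (successors {v, y, z, m}): φ is true.
  z (successors {w, z, t}): φ is true.
  t (successors {x, z, t}): φ is false.
  m (successors {x, z, t, m}): φ is false.
For instance, at z:
  At z: ((s & p) | <>r) | p is true, p is true, so (((s & p) | <>r) | p) & p is true.
    At z: (s & p) | <>r is false, p is true, so ((s & p) | <>r) | p is true.
      At z: s & p is false, <>r is false, so (s & p) | <>r is false.
Satisfying worlds: {w, x, y, z}

w, x, y, z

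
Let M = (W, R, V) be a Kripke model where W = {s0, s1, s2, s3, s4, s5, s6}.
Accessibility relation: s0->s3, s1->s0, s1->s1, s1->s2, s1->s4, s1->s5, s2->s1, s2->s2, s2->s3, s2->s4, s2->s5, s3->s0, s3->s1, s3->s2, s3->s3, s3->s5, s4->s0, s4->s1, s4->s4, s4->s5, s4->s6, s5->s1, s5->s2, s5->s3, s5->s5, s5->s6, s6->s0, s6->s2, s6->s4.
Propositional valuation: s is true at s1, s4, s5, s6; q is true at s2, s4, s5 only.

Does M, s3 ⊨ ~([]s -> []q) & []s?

Recall that []ψ holds at a world iff ψ holds at every accessible world, and <>ψ holds iff ψ holds at some accessible world.
At s3: ~([]s -> []q) is false, []s is false, so ~([]s -> []q) & []s is false.
  At s3: []s -> []q is true, so ~([]s -> []q) is false.
    At s3: []s is false, []q is false, so []s -> []q is true.
      At s3: []s requires s at every successor {s0, s1, s2, s3, s5}.
        s fails at s0, so []s is false at s3.
      At s3: []q requires q at every successor {s0, s1, s2, s3, s5}.
        q fails at s0, so []q is false at s3.
  At s3: []s requires s at every successor {s0, s1, s2, s3, s5}.
    s fails at s0, so []s is false at s3.

No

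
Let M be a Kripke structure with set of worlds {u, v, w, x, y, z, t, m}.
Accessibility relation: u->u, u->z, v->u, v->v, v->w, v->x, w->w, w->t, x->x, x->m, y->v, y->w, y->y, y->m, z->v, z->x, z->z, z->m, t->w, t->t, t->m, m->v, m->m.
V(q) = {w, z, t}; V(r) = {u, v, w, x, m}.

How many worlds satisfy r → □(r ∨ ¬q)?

Let φ = r → □(r ∨ ¬q). Evaluate φ at each world:
  u (successors {u, z}): φ is false.
  v (successors {u, v, w, x}): φ is true.
  w (successors {w, t}): φ is false.
  x (successors {x, m}): φ is true.
  y (successors {v, w, y, m}): φ is true.
  z (successors {v, x, z, m}): φ is true.
  t (successors {w, t, m}): φ is true.
  m (successors {v, m}): φ is true.
For instance, at t:
  At t: r is false, □(r ∨ ¬q) is false, so r → □(r ∨ ¬q) is true.
    At t: □(r ∨ ¬q) requires r ∨ ¬q at every successor {w, t, m}.
      r ∨ ¬q fails at t, so □(r ∨ ¬q) is false at t.
Satisfying worlds: {v, x, y, z, t, m}

6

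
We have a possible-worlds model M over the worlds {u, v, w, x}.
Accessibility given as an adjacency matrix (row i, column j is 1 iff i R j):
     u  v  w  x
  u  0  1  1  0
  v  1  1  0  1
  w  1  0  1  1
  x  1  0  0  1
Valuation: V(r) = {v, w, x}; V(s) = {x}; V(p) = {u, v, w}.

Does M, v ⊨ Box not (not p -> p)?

Recall that Box ψ holds at a world iff ψ holds at every accessible world, and Dia ψ holds iff ψ holds at some accessible world.
At v: Box not (not p -> p) requires not (not p -> p) at every successor {u, v, x}.
  not (not p -> p) fails at u, so Box not (not p -> p) is false at v.

No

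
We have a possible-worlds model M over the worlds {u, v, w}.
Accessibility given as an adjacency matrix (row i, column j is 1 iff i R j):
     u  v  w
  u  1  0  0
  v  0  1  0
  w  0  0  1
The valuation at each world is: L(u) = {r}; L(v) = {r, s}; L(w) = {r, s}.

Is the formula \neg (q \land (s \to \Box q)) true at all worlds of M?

Recall that \Box ψ holds at a world iff ψ holds at every accessible world, and \Diamond ψ holds iff ψ holds at some accessible world.
Let φ = \neg (q \land (s \to \Box q)). Evaluate φ at each world:
  u (successors {u}): φ is true.
  v (successors {v}): φ is true.
  w (successors {w}): φ is true.
For instance, at u:
  At u: q \land (s \to \Box q) is false, so \neg (q \land (s \to \Box q)) is true.
    At u: q is false, s \to \Box q is true, so q \land (s \to \Box q) is false.
      At u: s is false, \Box q is false, so s \to \Box q is true.

Yes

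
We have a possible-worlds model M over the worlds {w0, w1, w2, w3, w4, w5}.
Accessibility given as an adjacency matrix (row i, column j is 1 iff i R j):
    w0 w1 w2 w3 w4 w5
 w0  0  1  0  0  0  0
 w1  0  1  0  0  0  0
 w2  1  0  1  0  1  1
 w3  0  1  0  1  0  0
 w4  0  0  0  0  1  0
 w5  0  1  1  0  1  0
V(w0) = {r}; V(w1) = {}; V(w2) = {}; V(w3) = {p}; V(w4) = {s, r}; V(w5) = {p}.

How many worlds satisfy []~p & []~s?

2

Let φ = []~p & []~s. Evaluate φ at each world:
  w0 (successors {w1}): φ is true.
  w1 (successors {w1}): φ is true.
  w2 (successors {w0, w2, w4, w5}): φ is false.
  w3 (successors {w1, w3}): φ is false.
  w4 (successors {w4}): φ is false.
  w5 (successors {w1, w2, w4}): φ is false.
For instance, at w5:
  At w5: []~p is true, []~s is false, so []~p & []~s is false.
    At w5: []~p requires ~p at every successor {w1, w2, w4}.
      At w1: ~p is true.
      At w2: ~p is true.
      At w4: ~p is true.
    So []~p is true at w5.
    At w5: []~s requires ~s at every successor {w1, w2, w4}.
      ~s fails at w4, so []~s is false at w5.
Satisfying worlds: {w0, w1}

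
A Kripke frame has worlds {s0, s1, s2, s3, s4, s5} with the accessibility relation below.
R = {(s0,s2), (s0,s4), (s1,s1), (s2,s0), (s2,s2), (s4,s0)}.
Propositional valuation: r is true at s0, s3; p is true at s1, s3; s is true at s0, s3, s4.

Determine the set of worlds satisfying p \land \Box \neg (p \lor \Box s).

s3

Let φ = p \land \Box \neg (p \lor \Box s). Evaluate φ at each world:
  s0 (successors {s2, s4}): φ is false.
  s1 (successors {s1}): φ is false.
  s2 (successors {s0, s2}): φ is false.
  s3 (successors ∅): φ is true.
  s4 (successors {s0}): φ is false.
  s5 (successors ∅): φ is false.
For instance, at s1:
  At s1: p is true, \Box \neg (p \lor \Box s) is false, so p \land \Box \neg (p \lor \Box s) is false.
    At s1: \Box \neg (p \lor \Box s) requires \neg (p \lor \Box s) at every successor {s1}.
      \neg (p \lor \Box s) fails at s1, so \Box \neg (p \lor \Box s) is false at s1.
Satisfying worlds: {s3}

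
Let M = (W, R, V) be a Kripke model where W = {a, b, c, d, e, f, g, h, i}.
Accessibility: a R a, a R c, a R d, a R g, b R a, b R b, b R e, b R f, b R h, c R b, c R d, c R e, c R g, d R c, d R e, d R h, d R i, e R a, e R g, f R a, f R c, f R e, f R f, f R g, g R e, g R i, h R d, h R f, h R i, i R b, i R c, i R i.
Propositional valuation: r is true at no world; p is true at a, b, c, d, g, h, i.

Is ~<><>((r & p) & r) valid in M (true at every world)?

Yes

Let φ = ~<><>((r & p) & r). Evaluate φ at each world:
  a (successors {a, c, d, g}): φ is true.
  b (successors {a, b, e, f, h}): φ is true.
  c (successors {b, d, e, g}): φ is true.
  d (successors {c, e, h, i}): φ is true.
  e (successors {a, g}): φ is true.
  f (successors {a, c, e, f, g}): φ is true.
  g (successors {e, i}): φ is true.
  h (successors {d, f, i}): φ is true.
  i (successors {b, c, i}): φ is true.
For instance, at d:
  At d: <><>((r & p) & r) is false, so ~<><>((r & p) & r) is true.
    At d: <><>((r & p) & r) requires <>((r & p) & r) at some successor in {c, e, h, i}.
      At c: <>((r & p) & r) is false.
      At e: <>((r & p) & r) is false.
      At h: <>((r & p) & r) is false.
      At i: <>((r & p) & r) is false.
    So <><>((r & p) & r) is false at d.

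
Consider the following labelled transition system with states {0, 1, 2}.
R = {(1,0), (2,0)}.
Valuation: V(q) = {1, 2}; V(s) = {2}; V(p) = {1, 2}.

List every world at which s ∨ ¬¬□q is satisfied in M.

0, 2

Let φ = s ∨ ¬¬□q. Evaluate φ at each world:
  0 (successors ∅): φ is true.
  1 (successors {0}): φ is false.
  2 (successors {0}): φ is true.
For instance, at 1:
  At 1: s is false, ¬¬□q is false, so s ∨ ¬¬□q is false.
    At 1: ¬□q is true, so ¬¬□q is false.
      At 1: □q is false, so ¬□q is true.
Satisfying worlds: {0, 2}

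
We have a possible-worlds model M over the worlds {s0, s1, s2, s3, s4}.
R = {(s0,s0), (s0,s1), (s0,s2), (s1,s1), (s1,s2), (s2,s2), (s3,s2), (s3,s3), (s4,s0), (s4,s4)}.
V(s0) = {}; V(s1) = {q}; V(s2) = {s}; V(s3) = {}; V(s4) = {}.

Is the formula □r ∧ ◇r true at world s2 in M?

At s2: □r is false, ◇r is false, so □r ∧ ◇r is false.
  At s2: □r requires r at every successor {s2}.
    r fails at s2, so □r is false at s2.
  At s2: ◇r requires r at some successor in {s2}.
    At s2: r is false.
  So ◇r is false at s2.

No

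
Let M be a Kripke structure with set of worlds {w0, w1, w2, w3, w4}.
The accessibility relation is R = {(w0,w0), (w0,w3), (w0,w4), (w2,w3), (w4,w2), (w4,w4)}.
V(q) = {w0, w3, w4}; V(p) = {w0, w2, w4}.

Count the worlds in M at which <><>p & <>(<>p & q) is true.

2

Recall that <>ψ holds at a world iff ψ holds at some accessible world.
Let φ = <><>p & <>(<>p & q). Evaluate φ at each world:
  w0 (successors {w0, w3, w4}): φ is true.
  w1 (successors ∅): φ is false.
  w2 (successors {w3}): φ is false.
  w3 (successors ∅): φ is false.
  w4 (successors {w2, w4}): φ is true.
For instance, at w4:
  At w4: <><>p is true, <>(<>p & q) is true, so <><>p & <>(<>p & q) is true.
    At w4: <><>p requires <>p at some successor in {w2, w4}.
      <>p holds at w4, so <><>p is true at w4.
    At w4: <>(<>p & q) requires <>p & q at some successor in {w2, w4}.
      <>p & q holds at w4, so <>(<>p & q) is true at w4.
Satisfying worlds: {w0, w4}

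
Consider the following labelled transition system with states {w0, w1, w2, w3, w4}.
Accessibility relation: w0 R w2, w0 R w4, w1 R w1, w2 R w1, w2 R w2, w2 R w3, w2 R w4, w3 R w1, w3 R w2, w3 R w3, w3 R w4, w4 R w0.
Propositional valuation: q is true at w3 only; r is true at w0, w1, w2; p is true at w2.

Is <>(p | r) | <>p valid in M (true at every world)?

Recall that <>ψ holds at a world iff ψ holds at some accessible world.
Let φ = <>(p | r) | <>p. Evaluate φ at each world:
  w0 (successors {w2, w4}): φ is true.
  w1 (successors {w1}): φ is true.
  w2 (successors {w1, w2, w3, w4}): φ is true.
  w3 (successors {w1, w2, w3, w4}): φ is true.
  w4 (successors {w0}): φ is true.
For instance, at w0:
  At w0: <>(p | r) is true, <>p is true, so <>(p | r) | <>p is true.
    At w0: <>(p | r) requires p | r at some successor in {w2, w4}.
      p | r holds at w2, so <>(p | r) is true at w0.
    At w0: <>p requires p at some successor in {w2, w4}.
      p holds at w2, so <>p is true at w0.

Yes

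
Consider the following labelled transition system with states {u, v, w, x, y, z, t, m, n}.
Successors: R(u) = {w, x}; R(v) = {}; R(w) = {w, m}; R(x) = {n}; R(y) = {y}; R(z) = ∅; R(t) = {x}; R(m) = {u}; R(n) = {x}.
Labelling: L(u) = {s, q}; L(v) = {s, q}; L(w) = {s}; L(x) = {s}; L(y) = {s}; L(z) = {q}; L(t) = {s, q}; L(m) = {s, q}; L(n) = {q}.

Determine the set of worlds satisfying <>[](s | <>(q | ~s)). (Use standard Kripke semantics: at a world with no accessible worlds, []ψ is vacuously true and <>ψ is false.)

u, w, x, y, m

Let φ = <>[](s | <>(q | ~s)). Evaluate φ at each world:
  u (successors {w, x}): φ is true.
  v (successors ∅): φ is false.
  w (successors {w, m}): φ is true.
  x (successors {n}): φ is true.
  y (successors {y}): φ is true.
  z (successors ∅): φ is false.
  t (successors {x}): φ is false.
  m (successors {u}): φ is true.
  n (successors {x}): φ is false.
For instance, at m:
  At m: <>[](s | <>(q | ~s)) requires [](s | <>(q | ~s)) at some successor in {u}.
    [](s | <>(q | ~s)) holds at u, so <>[](s | <>(q | ~s)) is true at m.
      At u: [](s | <>(q | ~s)) requires s | <>(q | ~s) at every successor {w, x}.
        At w: s | <>(q | ~s) is true.
        At x: s | <>(q | ~s) is true.
      So [](s | <>(q | ~s)) is true at u.
Satisfying worlds: {u, w, x, y, m}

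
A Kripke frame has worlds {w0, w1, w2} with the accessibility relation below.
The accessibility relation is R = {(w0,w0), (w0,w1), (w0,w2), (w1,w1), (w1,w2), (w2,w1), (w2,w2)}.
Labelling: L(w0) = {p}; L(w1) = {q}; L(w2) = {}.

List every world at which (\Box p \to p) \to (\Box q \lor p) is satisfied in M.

w0

Let φ = (\Box p \to p) \to (\Box q \lor p). Evaluate φ at each world:
  w0 (successors {w0, w1, w2}): φ is true.
  w1 (successors {w1, w2}): φ is false.
  w2 (successors {w1, w2}): φ is false.
For instance, at w1:
  At w1: \Box p \to p is true, \Box q \lor p is false, so (\Box p \to p) \to (\Box q \lor p) is false.
    At w1: \Box p is false, p is false, so \Box p \to p is true.
      At w1: \Box p requires p at every successor {w1, w2}.
        p fails at w1, so \Box p is false at w1.
    At w1: \Box q is false, p is false, so \Box q \lor p is false.
      At w1: \Box q requires q at every successor {w1, w2}.
        q fails at w2, so \Box q is false at w1.
Satisfying worlds: {w0}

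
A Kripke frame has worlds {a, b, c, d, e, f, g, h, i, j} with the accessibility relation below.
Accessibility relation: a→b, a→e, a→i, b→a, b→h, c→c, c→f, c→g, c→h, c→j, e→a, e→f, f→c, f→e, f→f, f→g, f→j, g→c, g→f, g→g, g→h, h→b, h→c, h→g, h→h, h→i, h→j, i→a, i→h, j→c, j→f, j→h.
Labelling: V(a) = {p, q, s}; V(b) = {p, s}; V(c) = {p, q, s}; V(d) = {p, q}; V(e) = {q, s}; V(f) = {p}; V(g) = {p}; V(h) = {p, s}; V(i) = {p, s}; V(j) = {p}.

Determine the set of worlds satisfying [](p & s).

b, d, i

Let φ = [](p & s). Evaluate φ at each world:
  a (successors {b, e, i}): φ is false.
  b (successors {a, h}): φ is true.
  c (successors {c, f, g, h, j}): φ is false.
  d (successors ∅): φ is true.
  e (successors {a, f}): φ is false.
  f (successors {c, e, f, g, j}): φ is false.
  g (successors {c, f, g, h}): φ is false.
  h (successors {b, c, g, h, i, j}): φ is false.
  i (successors {a, h}): φ is true.
  j (successors {c, f, h}): φ is false.
For instance, at i:
  At i: [](p & s) requires p & s at every successor {a, h}.
    At a: p & s is true.
    At h: p & s is true.
  So [](p & s) is true at i.
Satisfying worlds: {b, d, i}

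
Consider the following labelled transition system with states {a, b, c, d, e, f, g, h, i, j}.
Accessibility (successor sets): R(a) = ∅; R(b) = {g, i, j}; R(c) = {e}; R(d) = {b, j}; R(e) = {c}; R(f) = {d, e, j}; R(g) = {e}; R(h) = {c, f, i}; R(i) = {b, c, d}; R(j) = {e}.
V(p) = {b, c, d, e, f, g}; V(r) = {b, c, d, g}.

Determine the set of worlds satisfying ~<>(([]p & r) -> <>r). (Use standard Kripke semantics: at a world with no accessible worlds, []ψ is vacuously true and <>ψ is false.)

Let φ = ~<>(([]p & r) -> <>r). Evaluate φ at each world:
  a (successors ∅): φ is true.
  b (successors {g, i, j}): φ is false.
  c (successors {e}): φ is false.
  d (successors {b, j}): φ is false.
  e (successors {c}): φ is true.
  f (successors {d, e, j}): φ is false.
  g (successors {e}): φ is false.
  h (successors {c, f, i}): φ is false.
  i (successors {b, c, d}): φ is false.
  j (successors {e}): φ is false.
For instance, at j:
  At j: <>(([]p & r) -> <>r) is true, so ~<>(([]p & r) -> <>r) is false.
    At j: <>(([]p & r) -> <>r) requires ([]p & r) -> <>r at some successor in {e}.
      ([]p & r) -> <>r holds at e, so <>(([]p & r) -> <>r) is true at j.
Satisfying worlds: {a, e}

a, e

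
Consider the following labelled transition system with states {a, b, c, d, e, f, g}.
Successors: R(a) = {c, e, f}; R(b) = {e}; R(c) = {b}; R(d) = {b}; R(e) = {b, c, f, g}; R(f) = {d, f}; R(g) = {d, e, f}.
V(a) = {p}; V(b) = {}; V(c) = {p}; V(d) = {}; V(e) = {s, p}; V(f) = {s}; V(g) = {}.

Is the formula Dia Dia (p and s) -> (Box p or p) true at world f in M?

Yes

At f: Dia Dia (p and s) is false, Box p or p is false, so Dia Dia (p and s) -> (Box p or p) is true.
  At f: Dia Dia (p and s) requires Dia (p and s) at some successor in {d, f}.
    At d: Dia (p and s) is false.
    At f: Dia (p and s) is false.
  So Dia Dia (p and s) is false at f.
  At f: Box p is false, p is false, so Box p or p is false.
    At f: Box p requires p at every successor {d, f}.
      p fails at d, so Box p is false at f.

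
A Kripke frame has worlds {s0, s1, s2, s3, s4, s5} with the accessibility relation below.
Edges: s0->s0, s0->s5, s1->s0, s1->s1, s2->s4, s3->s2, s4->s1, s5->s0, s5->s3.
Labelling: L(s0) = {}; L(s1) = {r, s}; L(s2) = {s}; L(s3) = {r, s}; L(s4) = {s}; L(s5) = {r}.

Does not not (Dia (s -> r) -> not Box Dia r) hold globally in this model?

No

Let φ = not not (Dia (s -> r) -> not Box Dia r). Evaluate φ at each world:
  s0 (successors {s0, s5}): φ is false.
  s1 (successors {s0, s1}): φ is false.
  s2 (successors {s4}): φ is true.
  s3 (successors {s2}): φ is true.
  s4 (successors {s1}): φ is false.
  s5 (successors {s0, s3}): φ is true.
Detail at s0 (counterexample):
  At s0: not (Dia (s -> r) -> not Box Dia r) is true, so not not (Dia (s -> r) -> not Box Dia r) is false.
    At s0: Dia (s -> r) -> not Box Dia r is false, so not (Dia (s -> r) -> not Box Dia r) is true.
      At s0: Dia (s -> r) is true, not Box Dia r is false, so Dia (s -> r) -> not Box Dia r is false.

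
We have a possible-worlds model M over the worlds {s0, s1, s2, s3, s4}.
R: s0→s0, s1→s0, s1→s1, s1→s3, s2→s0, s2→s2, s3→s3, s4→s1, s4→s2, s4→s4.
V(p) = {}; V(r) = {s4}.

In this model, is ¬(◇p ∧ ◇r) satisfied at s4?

At s4: ◇p ∧ ◇r is false, so ¬(◇p ∧ ◇r) is true.
  At s4: ◇p is false, ◇r is true, so ◇p ∧ ◇r is false.
    At s4: ◇p requires p at some successor in {s1, s2, s4}.
      At s1: p is false.
      At s2: p is false.
      At s4: p is false.
    So ◇p is false at s4.
    At s4: ◇r requires r at some successor in {s1, s2, s4}.
      r holds at s4, so ◇r is true at s4.

Yes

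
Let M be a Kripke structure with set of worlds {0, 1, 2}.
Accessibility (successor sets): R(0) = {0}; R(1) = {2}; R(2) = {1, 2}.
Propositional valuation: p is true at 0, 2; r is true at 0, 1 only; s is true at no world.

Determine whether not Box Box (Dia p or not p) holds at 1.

No

At 1: Box Box (Dia p or not p) is true, so not Box Box (Dia p or not p) is false.
  At 1: Box Box (Dia p or not p) requires Box (Dia p or not p) at every successor {2}.
      At 2: Box (Dia p or not p) requires Dia p or not p at every successor {1, 2}.
        At 1: Dia p or not p is true.
        At 2: Dia p or not p is true.
      So Box (Dia p or not p) is true at 2.
  So Box Box (Dia p or not p) is true at 1.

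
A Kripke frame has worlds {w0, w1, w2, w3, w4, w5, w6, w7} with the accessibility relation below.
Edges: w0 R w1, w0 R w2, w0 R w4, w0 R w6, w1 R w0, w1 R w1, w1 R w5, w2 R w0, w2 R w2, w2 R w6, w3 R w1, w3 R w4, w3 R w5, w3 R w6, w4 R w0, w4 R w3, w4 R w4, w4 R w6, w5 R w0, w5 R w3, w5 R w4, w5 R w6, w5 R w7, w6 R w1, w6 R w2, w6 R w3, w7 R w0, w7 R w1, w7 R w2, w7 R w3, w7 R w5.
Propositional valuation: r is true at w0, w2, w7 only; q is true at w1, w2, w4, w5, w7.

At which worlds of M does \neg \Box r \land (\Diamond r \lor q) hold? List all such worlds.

Recall that \Box ψ holds at a world iff ψ holds at every accessible world, and \Diamond ψ holds iff ψ holds at some accessible world.
Let φ = \neg \Box r \land (\Diamond r \lor q). Evaluate φ at each world:
  w0 (successors {w1, w2, w4, w6}): φ is true.
  w1 (successors {w0, w1, w5}): φ is true.
  w2 (successors {w0, w2, w6}): φ is true.
  w3 (successors {w1, w4, w5, w6}): φ is false.
  w4 (successors {w0, w3, w4, w6}): φ is true.
  w5 (successors {w0, w3, w4, w6, w7}): φ is true.
  w6 (successors {w1, w2, w3}): φ is true.
  w7 (successors {w0, w1, w2, w3, w5}): φ is true.
For instance, at w2:
  At w2: \neg \Box r is true, \Diamond r \lor q is true, so \neg \Box r \land (\Diamond r \lor q) is true.
    At w2: \Box r is false, so \neg \Box r is true.
      At w2: \Box r requires r at every successor {w0, w2, w6}.
        r fails at w6, so \Box r is false at w2.
    At w2: \Diamond r is true, q is true, so \Diamond r \lor q is true.
      At w2: \Diamond r requires r at some successor in {w0, w2, w6}.
        r holds at w0, so \Diamond r is true at w2.
Satisfying worlds: {w0, w1, w2, w4, w5, w6, w7}

w0, w1, w2, w4, w5, w6, w7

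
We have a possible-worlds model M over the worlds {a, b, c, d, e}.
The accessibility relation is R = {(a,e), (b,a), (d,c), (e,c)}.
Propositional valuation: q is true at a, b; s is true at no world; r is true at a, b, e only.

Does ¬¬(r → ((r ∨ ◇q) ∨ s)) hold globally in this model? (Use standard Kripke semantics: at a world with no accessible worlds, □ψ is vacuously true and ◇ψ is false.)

Let φ = ¬¬(r → ((r ∨ ◇q) ∨ s)). Evaluate φ at each world:
  a (successors {e}): φ is true.
  b (successors {a}): φ is true.
  c (successors ∅): φ is true.
  d (successors {c}): φ is true.
  e (successors {c}): φ is true.
For instance, at b:
  At b: ¬(r → ((r ∨ ◇q) ∨ s)) is false, so ¬¬(r → ((r ∨ ◇q) ∨ s)) is true.
    At b: r → ((r ∨ ◇q) ∨ s) is true, so ¬(r → ((r ∨ ◇q) ∨ s)) is false.
      At b: r is true, (r ∨ ◇q) ∨ s is true, so r → ((r ∨ ◇q) ∨ s) is true.

Yes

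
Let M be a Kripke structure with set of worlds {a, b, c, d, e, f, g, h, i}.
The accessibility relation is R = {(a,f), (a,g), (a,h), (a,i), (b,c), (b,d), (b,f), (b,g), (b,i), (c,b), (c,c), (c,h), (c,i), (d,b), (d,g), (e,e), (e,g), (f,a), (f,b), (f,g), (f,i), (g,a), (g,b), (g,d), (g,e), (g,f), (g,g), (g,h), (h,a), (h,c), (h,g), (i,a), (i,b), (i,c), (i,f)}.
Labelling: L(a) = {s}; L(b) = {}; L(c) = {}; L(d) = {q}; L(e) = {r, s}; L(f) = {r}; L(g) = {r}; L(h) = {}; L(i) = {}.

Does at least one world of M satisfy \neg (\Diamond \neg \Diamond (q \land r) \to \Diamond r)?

Let φ = \neg (\Diamond \neg \Diamond (q \land r) \to \Diamond r). Evaluate φ at each world:
  a (successors {f, g, h, i}): φ is false.
  b (successors {c, d, f, g, i}): φ is false.
  c (successors {b, c, h, i}): φ is true.
  d (successors {b, g}): φ is false.
  e (successors {e, g}): φ is false.
  f (successors {a, b, g, i}): φ is false.
  g (successors {a, b, d, e, f, g, h}): φ is false.
  h (successors {a, c, g}): φ is false.
  i (successors {a, b, c, f}): φ is false.
Detail at c (witness):
  At c: \Diamond \neg \Diamond (q \land r) \to \Diamond r is false, so \neg (\Diamond \neg \Diamond (q \land r) \to \Diamond r) is true.
    At c: \Diamond \neg \Diamond (q \land r) is true, \Diamond r is false, so \Diamond \neg \Diamond (q \land r) \to \Diamond r is false.
      At c: \Diamond \neg \Diamond (q \land r) requires \neg \Diamond (q \land r) at some successor in {b, c, h, i}.
        \neg \Diamond (q \land r) holds at b, so \Diamond \neg \Diamond (q \land r) is true at c.
      At c: \Diamond r requires r at some successor in {b, c, h, i}.
        At b: r is false.
        At c: r is false.
        At h: r is false.
        At i: r is false.
      So \Diamond r is false at c.

Yes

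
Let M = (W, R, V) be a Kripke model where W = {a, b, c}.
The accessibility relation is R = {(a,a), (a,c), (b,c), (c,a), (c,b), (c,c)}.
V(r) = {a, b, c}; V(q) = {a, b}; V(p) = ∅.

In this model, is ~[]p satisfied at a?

At a: []p is false, so ~[]p is true.
  At a: []p requires p at every successor {a, c}.
    p fails at a, so []p is false at a.

Yes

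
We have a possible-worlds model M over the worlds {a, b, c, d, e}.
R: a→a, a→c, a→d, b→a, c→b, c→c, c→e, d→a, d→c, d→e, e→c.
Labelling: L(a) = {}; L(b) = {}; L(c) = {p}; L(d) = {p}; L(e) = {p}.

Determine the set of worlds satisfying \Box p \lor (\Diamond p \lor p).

Recall that \Box ψ holds at a world iff ψ holds at every accessible world, and \Diamond ψ holds iff ψ holds at some accessible world.
Let φ = \Box p \lor (\Diamond p \lor p). Evaluate φ at each world:
  a (successors {a, c, d}): φ is true.
  b (successors {a}): φ is false.
  c (successors {b, c, e}): φ is true.
  d (successors {a, c, e}): φ is true.
  e (successors {c}): φ is true.
For instance, at a:
  At a: \Box p is false, \Diamond p \lor p is true, so \Box p \lor (\Diamond p \lor p) is true.
    At a: \Box p requires p at every successor {a, c, d}.
      p fails at a, so \Box p is false at a.
    At a: \Diamond p is true, p is false, so \Diamond p \lor p is true.
      At a: \Diamond p requires p at some successor in {a, c, d}.
        p holds at c, so \Diamond p is true at a.
Satisfying worlds: {a, c, d, e}

a, c, d, e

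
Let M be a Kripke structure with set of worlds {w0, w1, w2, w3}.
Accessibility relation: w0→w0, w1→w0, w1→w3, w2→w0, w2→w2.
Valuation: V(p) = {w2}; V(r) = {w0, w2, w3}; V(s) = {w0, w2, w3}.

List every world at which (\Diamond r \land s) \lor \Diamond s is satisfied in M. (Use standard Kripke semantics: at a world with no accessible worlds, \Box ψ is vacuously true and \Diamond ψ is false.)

Recall that \Diamond ψ holds at a world iff ψ holds at some accessible world.
Let φ = (\Diamond r \land s) \lor \Diamond s. Evaluate φ at each world:
  w0 (successors {w0}): φ is true.
  w1 (successors {w0, w3}): φ is true.
  w2 (successors {w0, w2}): φ is true.
  w3 (successors ∅): φ is false.
For instance, at w0:
  At w0: \Diamond r \land s is true, \Diamond s is true, so (\Diamond r \land s) \lor \Diamond s is true.
    At w0: \Diamond r is true, s is true, so \Diamond r \land s is true.
      At w0: \Diamond r requires r at some successor in {w0}.
        r holds at w0, so \Diamond r is true at w0.
    At w0: \Diamond s requires s at some successor in {w0}.
      s holds at w0, so \Diamond s is true at w0.
Satisfying worlds: {w0, w1, w2}

w0, w1, w2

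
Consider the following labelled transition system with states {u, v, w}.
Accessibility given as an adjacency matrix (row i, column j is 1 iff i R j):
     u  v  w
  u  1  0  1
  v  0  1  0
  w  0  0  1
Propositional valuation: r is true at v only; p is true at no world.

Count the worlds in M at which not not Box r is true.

Let φ = not not Box r. Evaluate φ at each world:
  u (successors {u, w}): φ is false.
  v (successors {v}): φ is true.
  w (successors {w}): φ is false.
For instance, at u:
  At u: not Box r is true, so not not Box r is false.
    At u: Box r is false, so not Box r is true.
      At u: Box r requires r at every successor {u, w}.
        r fails at u, so Box r is false at u.
Satisfying worlds: {v}

1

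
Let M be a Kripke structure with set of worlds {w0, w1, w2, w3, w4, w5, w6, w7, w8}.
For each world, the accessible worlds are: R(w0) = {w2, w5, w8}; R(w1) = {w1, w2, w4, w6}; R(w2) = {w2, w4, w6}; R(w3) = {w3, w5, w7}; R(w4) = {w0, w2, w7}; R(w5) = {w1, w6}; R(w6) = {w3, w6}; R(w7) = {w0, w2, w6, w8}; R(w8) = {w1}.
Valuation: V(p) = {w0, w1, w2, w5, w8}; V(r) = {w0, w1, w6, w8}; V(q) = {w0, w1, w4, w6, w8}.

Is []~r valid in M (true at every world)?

No

Let φ = []~r. Evaluate φ at each world:
  w0 (successors {w2, w5, w8}): φ is false.
  w1 (successors {w1, w2, w4, w6}): φ is false.
  w2 (successors {w2, w4, w6}): φ is false.
  w3 (successors {w3, w5, w7}): φ is true.
  w4 (successors {w0, w2, w7}): φ is false.
  w5 (successors {w1, w6}): φ is false.
  w6 (successors {w3, w6}): φ is false.
  w7 (successors {w0, w2, w6, w8}): φ is false.
  w8 (successors {w1}): φ is false.
Detail at w0 (counterexample):
  At w0: []~r requires ~r at every successor {w2, w5, w8}.
    ~r fails at w8, so []~r is false at w0.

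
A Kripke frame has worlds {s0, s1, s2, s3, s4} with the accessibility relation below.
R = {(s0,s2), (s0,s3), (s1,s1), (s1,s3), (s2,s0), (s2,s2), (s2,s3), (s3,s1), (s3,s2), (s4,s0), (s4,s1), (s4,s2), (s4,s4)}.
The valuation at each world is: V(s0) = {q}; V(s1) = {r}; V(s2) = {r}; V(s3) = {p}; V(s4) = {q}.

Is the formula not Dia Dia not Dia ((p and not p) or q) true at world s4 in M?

At s4: Dia Dia not Dia ((p and not p) or q) is true, so not Dia Dia not Dia ((p and not p) or q) is false.
  At s4: Dia Dia not Dia ((p and not p) or q) requires Dia not Dia ((p and not p) or q) at some successor in {s0, s1, s2, s4}.
    Dia not Dia ((p and not p) or q) holds at s0, so Dia Dia not Dia ((p and not p) or q) is true at s4.
      At s0: Dia not Dia ((p and not p) or q) requires not Dia ((p and not p) or q) at some successor in {s2, s3}.
        not Dia ((p and not p) or q) holds at s3, so Dia not Dia ((p and not p) or q) is true at s0.

No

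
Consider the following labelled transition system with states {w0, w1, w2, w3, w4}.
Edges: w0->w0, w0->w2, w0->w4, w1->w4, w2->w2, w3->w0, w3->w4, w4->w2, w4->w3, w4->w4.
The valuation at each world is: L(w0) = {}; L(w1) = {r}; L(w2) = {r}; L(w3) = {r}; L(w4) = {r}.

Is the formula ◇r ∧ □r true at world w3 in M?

No

At w3: ◇r is true, □r is false, so ◇r ∧ □r is false.
  At w3: ◇r requires r at some successor in {w0, w4}.
    r holds at w4, so ◇r is true at w3.
  At w3: □r requires r at every successor {w0, w4}.
    r fails at w0, so □r is false at w3.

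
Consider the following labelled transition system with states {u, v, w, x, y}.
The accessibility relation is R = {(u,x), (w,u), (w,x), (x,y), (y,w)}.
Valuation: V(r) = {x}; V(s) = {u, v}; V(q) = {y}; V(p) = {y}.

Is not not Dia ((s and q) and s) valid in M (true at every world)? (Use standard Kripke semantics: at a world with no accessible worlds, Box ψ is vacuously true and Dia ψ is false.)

No

Let φ = not not Dia ((s and q) and s). Evaluate φ at each world:
  u (successors {x}): φ is false.
  v (successors ∅): φ is false.
  w (successors {u, x}): φ is false.
  x (successors {y}): φ is false.
  y (successors {w}): φ is false.
Detail at u (counterexample):
  At u: not Dia ((s and q) and s) is true, so not not Dia ((s and q) and s) is false.
    At u: Dia ((s and q) and s) is false, so not Dia ((s and q) and s) is true.
      At u: Dia ((s and q) and s) requires (s and q) and s at some successor in {x}.
        At x: (s and q) and s is false.
      So Dia ((s and q) and s) is false at u.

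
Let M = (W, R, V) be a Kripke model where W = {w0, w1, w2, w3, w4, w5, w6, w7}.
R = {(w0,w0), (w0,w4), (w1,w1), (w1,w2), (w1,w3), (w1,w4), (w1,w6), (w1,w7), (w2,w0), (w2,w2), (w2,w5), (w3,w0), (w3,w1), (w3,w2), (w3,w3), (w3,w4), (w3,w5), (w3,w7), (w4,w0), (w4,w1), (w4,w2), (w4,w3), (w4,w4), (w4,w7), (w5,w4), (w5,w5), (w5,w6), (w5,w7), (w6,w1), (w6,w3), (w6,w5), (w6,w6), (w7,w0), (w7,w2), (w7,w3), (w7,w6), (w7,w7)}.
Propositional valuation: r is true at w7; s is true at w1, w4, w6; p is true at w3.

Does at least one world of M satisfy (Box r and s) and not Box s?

No

Let φ = (Box r and s) and not Box s. Evaluate φ at each world:
  w0 (successors {w0, w4}): φ is false.
  w1 (successors {w1, w2, w3, w4, w6, w7}): φ is false.
  w2 (successors {w0, w2, w5}): φ is false.
  w3 (successors {w0, w1, w2, w3, w4, w5, w7}): φ is false.
  w4 (successors {w0, w1, w2, w3, w4, w7}): φ is false.
  w5 (successors {w4, w5, w6, w7}): φ is false.
  w6 (successors {w1, w3, w5, w6}): φ is false.
  w7 (successors {w0, w2, w3, w6, w7}): φ is false.
For instance, at w4:
  At w4: Box r and s is false, not Box s is true, so (Box r and s) and not Box s is false.
    At w4: Box r is false, s is true, so Box r and s is false.
      At w4: Box r requires r at every successor {w0, w1, w2, w3, w4, w7}.
        r fails at w0, so Box r is false at w4.
    At w4: Box s is false, so not Box s is true.
      At w4: Box s requires s at every successor {w0, w1, w2, w3, w4, w7}.
        s fails at w0, so Box s is false at w4.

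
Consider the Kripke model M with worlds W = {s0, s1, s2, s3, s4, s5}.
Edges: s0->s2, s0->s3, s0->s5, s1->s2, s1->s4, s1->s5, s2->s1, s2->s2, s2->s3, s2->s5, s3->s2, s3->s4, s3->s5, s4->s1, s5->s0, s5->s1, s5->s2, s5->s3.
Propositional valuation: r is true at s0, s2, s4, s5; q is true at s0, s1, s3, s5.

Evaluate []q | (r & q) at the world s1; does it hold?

At s1: []q is false, r & q is false, so []q | (r & q) is false.
  At s1: []q requires q at every successor {s2, s4, s5}.
    q fails at s2, so []q is false at s1.

No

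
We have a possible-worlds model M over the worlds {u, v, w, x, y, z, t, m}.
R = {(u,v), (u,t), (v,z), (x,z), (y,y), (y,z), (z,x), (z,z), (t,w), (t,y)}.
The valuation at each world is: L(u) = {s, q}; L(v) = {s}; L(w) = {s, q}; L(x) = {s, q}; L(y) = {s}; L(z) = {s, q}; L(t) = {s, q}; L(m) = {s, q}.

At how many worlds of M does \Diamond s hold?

Let φ = \Diamond s. Evaluate φ at each world:
  u (successors {v, t}): φ is true.
  v (successors {z}): φ is true.
  w (successors ∅): φ is false.
  x (successors {z}): φ is true.
  y (successors {y, z}): φ is true.
  z (successors {x, z}): φ is true.
  t (successors {w, y}): φ is true.
  m (successors ∅): φ is false.
For instance, at z:
  At z: \Diamond s requires s at some successor in {x, z}.
    s holds at x, so \Diamond s is true at z.
Satisfying worlds: {u, v, x, y, z, t}

6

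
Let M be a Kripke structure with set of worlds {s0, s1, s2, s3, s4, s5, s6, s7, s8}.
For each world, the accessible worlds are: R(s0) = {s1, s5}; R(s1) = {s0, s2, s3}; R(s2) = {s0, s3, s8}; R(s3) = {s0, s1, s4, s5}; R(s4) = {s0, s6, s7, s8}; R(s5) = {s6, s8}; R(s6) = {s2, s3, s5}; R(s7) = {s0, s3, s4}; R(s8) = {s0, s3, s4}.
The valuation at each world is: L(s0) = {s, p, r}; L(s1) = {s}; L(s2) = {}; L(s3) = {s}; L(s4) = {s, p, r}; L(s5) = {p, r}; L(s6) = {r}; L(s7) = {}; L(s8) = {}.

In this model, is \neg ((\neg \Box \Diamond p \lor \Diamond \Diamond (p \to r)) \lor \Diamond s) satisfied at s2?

No

At s2: (\neg \Box \Diamond p \lor \Diamond \Diamond (p \to r)) \lor \Diamond s is true, so \neg ((\neg \Box \Diamond p \lor \Diamond \Diamond (p \to r)) \lor \Diamond s) is false.
  At s2: \neg \Box \Diamond p \lor \Diamond \Diamond (p \to r) is true, \Diamond s is true, so (\neg \Box \Diamond p \lor \Diamond \Diamond (p \to r)) \lor \Diamond s is true.
    At s2: \neg \Box \Diamond p is false, \Diamond \Diamond (p \to r) is true, so \neg \Box \Diamond p \lor \Diamond \Diamond (p \to r) is true.
      At s2: \Box \Diamond p is true, so \neg \Box \Diamond p is false.
      At s2: \Diamond \Diamond (p \to r) requires \Diamond (p \to r) at some successor in {s0, s3, s8}.
        \Diamond (p \to r) holds at s0, so \Diamond \Diamond (p \to r) is true at s2.
    At s2: \Diamond s requires s at some successor in {s0, s3, s8}.
      s holds at s0, so \Diamond s is true at s2.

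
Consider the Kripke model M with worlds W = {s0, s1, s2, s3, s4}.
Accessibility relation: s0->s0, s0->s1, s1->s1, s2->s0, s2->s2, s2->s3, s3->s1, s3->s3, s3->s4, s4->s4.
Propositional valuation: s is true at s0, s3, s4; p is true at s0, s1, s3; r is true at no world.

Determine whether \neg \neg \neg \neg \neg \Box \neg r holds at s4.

Recall that \Box ψ holds at a world iff ψ holds at every accessible world, and \Diamond ψ holds iff ψ holds at some accessible world.
At s4: \neg \neg \neg \neg \Box \neg r is true, so \neg \neg \neg \neg \neg \Box \neg r is false.
  At s4: \neg \neg \neg \Box \neg r is false, so \neg \neg \neg \neg \Box \neg r is true.
    At s4: \neg \neg \Box \neg r is true, so \neg \neg \neg \Box \neg r is false.
      At s4: \neg \Box \neg r is false, so \neg \neg \Box \neg r is true.

No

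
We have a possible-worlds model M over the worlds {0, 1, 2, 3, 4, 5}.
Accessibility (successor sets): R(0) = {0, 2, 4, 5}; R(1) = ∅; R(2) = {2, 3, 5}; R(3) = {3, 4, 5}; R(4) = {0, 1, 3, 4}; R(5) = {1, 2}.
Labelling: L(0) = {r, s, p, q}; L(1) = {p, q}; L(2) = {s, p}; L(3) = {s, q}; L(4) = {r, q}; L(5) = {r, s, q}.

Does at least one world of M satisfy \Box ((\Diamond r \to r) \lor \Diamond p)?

Yes

Let φ = \Box ((\Diamond r \to r) \lor \Diamond p). Evaluate φ at each world:
  0 (successors {0, 2, 4, 5}): φ is true.
  1 (successors ∅): φ is true.
  2 (successors {2, 3, 5}): φ is false.
  3 (successors {3, 4, 5}): φ is false.
  4 (successors {0, 1, 3, 4}): φ is false.
  5 (successors {1, 2}): φ is true.
Detail at 0 (witness):
  At 0: \Box ((\Diamond r \to r) \lor \Diamond p) requires (\Diamond r \to r) \lor \Diamond p at every successor {0, 2, 4, 5}.
    At 0: (\Diamond r \to r) \lor \Diamond p is true.
    At 2: (\Diamond r \to r) \lor \Diamond p is true.
    At 4: (\Diamond r \to r) \lor \Diamond p is true.
    At 5: (\Diamond r \to r) \lor \Diamond p is true.
  So \Box ((\Diamond r \to r) \lor \Diamond p) is true at 0.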